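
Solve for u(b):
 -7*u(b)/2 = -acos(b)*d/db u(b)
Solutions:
 u(b) = C1*exp(7*Integral(1/acos(b), b)/2)


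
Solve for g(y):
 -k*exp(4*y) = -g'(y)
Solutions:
 g(y) = C1 + k*exp(4*y)/4


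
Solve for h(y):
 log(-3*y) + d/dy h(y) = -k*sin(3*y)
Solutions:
 h(y) = C1 + k*cos(3*y)/3 - y*log(-y) - y*log(3) + y


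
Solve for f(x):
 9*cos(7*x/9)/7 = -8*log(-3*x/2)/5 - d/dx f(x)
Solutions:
 f(x) = C1 - 8*x*log(-x)/5 - 8*x*log(3)/5 + 8*x*log(2)/5 + 8*x/5 - 81*sin(7*x/9)/49


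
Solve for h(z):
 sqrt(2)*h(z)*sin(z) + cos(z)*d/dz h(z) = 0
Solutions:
 h(z) = C1*cos(z)^(sqrt(2))


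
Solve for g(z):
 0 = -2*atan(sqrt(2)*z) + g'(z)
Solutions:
 g(z) = C1 + 2*z*atan(sqrt(2)*z) - sqrt(2)*log(2*z^2 + 1)/2


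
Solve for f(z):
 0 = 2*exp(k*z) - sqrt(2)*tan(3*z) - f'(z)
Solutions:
 f(z) = C1 + 2*Piecewise((exp(k*z)/k, Ne(k, 0)), (z, True)) + sqrt(2)*log(cos(3*z))/3


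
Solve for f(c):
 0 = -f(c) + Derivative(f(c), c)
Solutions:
 f(c) = C1*exp(c)


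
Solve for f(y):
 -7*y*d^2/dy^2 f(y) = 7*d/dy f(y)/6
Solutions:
 f(y) = C1 + C2*y^(5/6)


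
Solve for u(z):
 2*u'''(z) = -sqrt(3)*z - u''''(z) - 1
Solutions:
 u(z) = C1 + C2*z + C3*z^2 + C4*exp(-2*z) - sqrt(3)*z^4/48 + z^3*(-2 + sqrt(3))/24


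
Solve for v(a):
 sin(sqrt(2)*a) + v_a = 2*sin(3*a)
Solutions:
 v(a) = C1 - 2*cos(3*a)/3 + sqrt(2)*cos(sqrt(2)*a)/2


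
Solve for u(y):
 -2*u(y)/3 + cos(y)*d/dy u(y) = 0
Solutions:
 u(y) = C1*(sin(y) + 1)^(1/3)/(sin(y) - 1)^(1/3)


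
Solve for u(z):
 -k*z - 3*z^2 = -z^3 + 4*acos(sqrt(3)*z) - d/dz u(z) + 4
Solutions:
 u(z) = C1 + k*z^2/2 - z^4/4 + z^3 + 4*z*acos(sqrt(3)*z) + 4*z - 4*sqrt(3)*sqrt(1 - 3*z^2)/3


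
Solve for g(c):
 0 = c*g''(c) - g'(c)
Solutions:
 g(c) = C1 + C2*c^2


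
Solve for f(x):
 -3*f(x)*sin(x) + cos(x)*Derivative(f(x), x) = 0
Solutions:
 f(x) = C1/cos(x)^3


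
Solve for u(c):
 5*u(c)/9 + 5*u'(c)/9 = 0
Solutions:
 u(c) = C1*exp(-c)


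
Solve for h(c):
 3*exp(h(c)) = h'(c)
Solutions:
 h(c) = log(-1/(C1 + 3*c))


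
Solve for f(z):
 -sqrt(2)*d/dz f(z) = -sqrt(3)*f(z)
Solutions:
 f(z) = C1*exp(sqrt(6)*z/2)


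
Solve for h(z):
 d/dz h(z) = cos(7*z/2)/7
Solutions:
 h(z) = C1 + 2*sin(7*z/2)/49


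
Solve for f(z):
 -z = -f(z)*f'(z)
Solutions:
 f(z) = -sqrt(C1 + z^2)
 f(z) = sqrt(C1 + z^2)


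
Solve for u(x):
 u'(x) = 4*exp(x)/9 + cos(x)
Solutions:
 u(x) = C1 + 4*exp(x)/9 + sin(x)


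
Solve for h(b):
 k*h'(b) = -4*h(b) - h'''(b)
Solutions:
 h(b) = C1*exp(b*(2*k/((-3^(1/3) + 3^(5/6)*I)*(sqrt(3)*sqrt(k^3 + 108) + 18)^(1/3)) + 3^(1/3)*(sqrt(3)*sqrt(k^3 + 108) + 18)^(1/3)/6 - 3^(5/6)*I*(sqrt(3)*sqrt(k^3 + 108) + 18)^(1/3)/6)) + C2*exp(b*(-2*k/((3^(1/3) + 3^(5/6)*I)*(sqrt(3)*sqrt(k^3 + 108) + 18)^(1/3)) + 3^(1/3)*(sqrt(3)*sqrt(k^3 + 108) + 18)^(1/3)/6 + 3^(5/6)*I*(sqrt(3)*sqrt(k^3 + 108) + 18)^(1/3)/6)) + C3*exp(3^(1/3)*b*(3^(1/3)*k/(sqrt(3)*sqrt(k^3 + 108) + 18)^(1/3) - (sqrt(3)*sqrt(k^3 + 108) + 18)^(1/3))/3)


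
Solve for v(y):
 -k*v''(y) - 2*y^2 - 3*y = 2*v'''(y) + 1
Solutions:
 v(y) = C1 + C2*y + C3*exp(-k*y/2) - y^4/(6*k) + y^3*(-3 + 8/k)/(6*k) + y^2*(-1/2 + 3/k - 8/k^2)/k


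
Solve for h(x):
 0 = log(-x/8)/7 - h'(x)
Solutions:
 h(x) = C1 + x*log(-x)/7 + x*(-3*log(2) - 1)/7


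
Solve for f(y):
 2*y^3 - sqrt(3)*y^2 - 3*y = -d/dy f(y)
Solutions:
 f(y) = C1 - y^4/2 + sqrt(3)*y^3/3 + 3*y^2/2


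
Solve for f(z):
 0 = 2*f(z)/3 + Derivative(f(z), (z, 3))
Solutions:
 f(z) = C3*exp(-2^(1/3)*3^(2/3)*z/3) + (C1*sin(2^(1/3)*3^(1/6)*z/2) + C2*cos(2^(1/3)*3^(1/6)*z/2))*exp(2^(1/3)*3^(2/3)*z/6)


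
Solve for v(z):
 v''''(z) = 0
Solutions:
 v(z) = C1 + C2*z + C3*z^2 + C4*z^3


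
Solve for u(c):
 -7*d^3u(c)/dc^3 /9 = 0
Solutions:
 u(c) = C1 + C2*c + C3*c^2


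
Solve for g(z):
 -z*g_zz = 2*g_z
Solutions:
 g(z) = C1 + C2/z


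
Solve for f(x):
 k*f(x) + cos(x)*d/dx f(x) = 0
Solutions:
 f(x) = C1*exp(k*(log(sin(x) - 1) - log(sin(x) + 1))/2)


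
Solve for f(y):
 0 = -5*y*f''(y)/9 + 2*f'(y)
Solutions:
 f(y) = C1 + C2*y^(23/5)


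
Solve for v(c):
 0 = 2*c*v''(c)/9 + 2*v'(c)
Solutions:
 v(c) = C1 + C2/c^8


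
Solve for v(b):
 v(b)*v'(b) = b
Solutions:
 v(b) = -sqrt(C1 + b^2)
 v(b) = sqrt(C1 + b^2)


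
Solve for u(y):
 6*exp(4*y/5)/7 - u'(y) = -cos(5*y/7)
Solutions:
 u(y) = C1 + 15*exp(4*y/5)/14 + 7*sin(5*y/7)/5


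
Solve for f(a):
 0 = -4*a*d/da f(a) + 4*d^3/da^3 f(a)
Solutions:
 f(a) = C1 + Integral(C2*airyai(a) + C3*airybi(a), a)


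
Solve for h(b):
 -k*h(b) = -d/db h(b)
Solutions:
 h(b) = C1*exp(b*k)


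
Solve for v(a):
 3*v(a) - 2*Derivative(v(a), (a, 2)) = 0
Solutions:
 v(a) = C1*exp(-sqrt(6)*a/2) + C2*exp(sqrt(6)*a/2)


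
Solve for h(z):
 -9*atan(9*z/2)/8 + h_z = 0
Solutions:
 h(z) = C1 + 9*z*atan(9*z/2)/8 - log(81*z^2 + 4)/8


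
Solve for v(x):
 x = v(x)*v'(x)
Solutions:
 v(x) = -sqrt(C1 + x^2)
 v(x) = sqrt(C1 + x^2)


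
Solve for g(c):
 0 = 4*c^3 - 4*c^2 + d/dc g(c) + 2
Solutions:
 g(c) = C1 - c^4 + 4*c^3/3 - 2*c


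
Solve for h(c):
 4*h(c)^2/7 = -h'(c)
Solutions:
 h(c) = 7/(C1 + 4*c)


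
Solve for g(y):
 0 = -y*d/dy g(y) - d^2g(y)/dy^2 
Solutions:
 g(y) = C1 + C2*erf(sqrt(2)*y/2)


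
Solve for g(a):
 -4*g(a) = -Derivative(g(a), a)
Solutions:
 g(a) = C1*exp(4*a)


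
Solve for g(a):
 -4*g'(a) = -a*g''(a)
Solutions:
 g(a) = C1 + C2*a^5


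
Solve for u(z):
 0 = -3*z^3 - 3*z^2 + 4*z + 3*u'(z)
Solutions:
 u(z) = C1 + z^4/4 + z^3/3 - 2*z^2/3


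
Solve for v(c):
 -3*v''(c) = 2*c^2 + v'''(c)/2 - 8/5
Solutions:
 v(c) = C1 + C2*c + C3*exp(-6*c) - c^4/18 + c^3/27 + 67*c^2/270


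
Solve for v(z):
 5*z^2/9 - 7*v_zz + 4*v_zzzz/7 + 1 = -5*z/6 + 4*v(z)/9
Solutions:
 v(z) = C1*exp(-sqrt(6)*z*sqrt(147 + sqrt(22057))/12) + C2*exp(sqrt(6)*z*sqrt(147 + sqrt(22057))/12) + C3*sin(sqrt(6)*z*sqrt(-147 + sqrt(22057))/12) + C4*cos(sqrt(6)*z*sqrt(-147 + sqrt(22057))/12) + 5*z^2/4 + 15*z/8 - 297/8


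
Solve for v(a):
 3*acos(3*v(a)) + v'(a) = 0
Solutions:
 Integral(1/acos(3*_y), (_y, v(a))) = C1 - 3*a


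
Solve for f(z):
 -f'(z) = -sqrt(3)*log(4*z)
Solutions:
 f(z) = C1 + sqrt(3)*z*log(z) - sqrt(3)*z + 2*sqrt(3)*z*log(2)


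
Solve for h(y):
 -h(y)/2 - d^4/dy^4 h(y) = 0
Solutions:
 h(y) = (C1*sin(2^(1/4)*y/2) + C2*cos(2^(1/4)*y/2))*exp(-2^(1/4)*y/2) + (C3*sin(2^(1/4)*y/2) + C4*cos(2^(1/4)*y/2))*exp(2^(1/4)*y/2)


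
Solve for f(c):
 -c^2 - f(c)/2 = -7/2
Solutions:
 f(c) = 7 - 2*c^2


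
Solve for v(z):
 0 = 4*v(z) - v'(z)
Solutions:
 v(z) = C1*exp(4*z)


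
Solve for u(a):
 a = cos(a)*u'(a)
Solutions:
 u(a) = C1 + Integral(a/cos(a), a)


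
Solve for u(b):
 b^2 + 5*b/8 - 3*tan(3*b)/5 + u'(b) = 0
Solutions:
 u(b) = C1 - b^3/3 - 5*b^2/16 - log(cos(3*b))/5


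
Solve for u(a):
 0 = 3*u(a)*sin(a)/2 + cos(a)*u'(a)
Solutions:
 u(a) = C1*cos(a)^(3/2)


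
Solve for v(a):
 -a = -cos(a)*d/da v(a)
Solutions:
 v(a) = C1 + Integral(a/cos(a), a)


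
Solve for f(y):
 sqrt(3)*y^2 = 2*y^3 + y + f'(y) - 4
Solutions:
 f(y) = C1 - y^4/2 + sqrt(3)*y^3/3 - y^2/2 + 4*y


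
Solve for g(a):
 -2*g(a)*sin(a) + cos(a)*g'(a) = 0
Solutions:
 g(a) = C1/cos(a)^2


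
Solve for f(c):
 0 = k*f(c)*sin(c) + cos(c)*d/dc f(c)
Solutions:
 f(c) = C1*exp(k*log(cos(c)))


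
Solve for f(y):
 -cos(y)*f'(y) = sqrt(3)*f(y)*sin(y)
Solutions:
 f(y) = C1*cos(y)^(sqrt(3))


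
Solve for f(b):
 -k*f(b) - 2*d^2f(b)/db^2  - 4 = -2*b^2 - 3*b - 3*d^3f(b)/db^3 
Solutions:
 f(b) = C1*exp(b*(-2^(2/3)*(-243*k + sqrt((243*k + 16)^2 - 256) - 16)^(1/3) + 4 - 8*2^(1/3)/(-243*k + sqrt((243*k + 16)^2 - 256) - 16)^(1/3))/18) + C2*exp(b*(2^(2/3)*(-243*k + sqrt((243*k + 16)^2 - 256) - 16)^(1/3) - 2^(2/3)*sqrt(3)*I*(-243*k + sqrt((243*k + 16)^2 - 256) - 16)^(1/3) + 8 - 32*2^(1/3)/((-1 + sqrt(3)*I)*(-243*k + sqrt((243*k + 16)^2 - 256) - 16)^(1/3)))/36) + C3*exp(b*(2^(2/3)*(-243*k + sqrt((243*k + 16)^2 - 256) - 16)^(1/3) + 2^(2/3)*sqrt(3)*I*(-243*k + sqrt((243*k + 16)^2 - 256) - 16)^(1/3) + 8 + 32*2^(1/3)/((1 + sqrt(3)*I)*(-243*k + sqrt((243*k + 16)^2 - 256) - 16)^(1/3)))/36) + 2*b^2/k + 3*b/k - 4/k - 8/k^2


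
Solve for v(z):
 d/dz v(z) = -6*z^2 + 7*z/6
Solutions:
 v(z) = C1 - 2*z^3 + 7*z^2/12


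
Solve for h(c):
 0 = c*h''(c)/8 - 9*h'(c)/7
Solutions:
 h(c) = C1 + C2*c^(79/7)


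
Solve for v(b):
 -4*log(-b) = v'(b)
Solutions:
 v(b) = C1 - 4*b*log(-b) + 4*b


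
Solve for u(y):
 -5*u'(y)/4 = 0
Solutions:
 u(y) = C1


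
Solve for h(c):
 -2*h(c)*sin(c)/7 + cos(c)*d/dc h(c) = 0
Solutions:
 h(c) = C1/cos(c)^(2/7)


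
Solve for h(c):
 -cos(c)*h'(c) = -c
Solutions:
 h(c) = C1 + Integral(c/cos(c), c)


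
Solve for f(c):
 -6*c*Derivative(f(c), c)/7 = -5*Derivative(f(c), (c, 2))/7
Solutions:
 f(c) = C1 + C2*erfi(sqrt(15)*c/5)


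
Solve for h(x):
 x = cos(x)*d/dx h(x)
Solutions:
 h(x) = C1 + Integral(x/cos(x), x)


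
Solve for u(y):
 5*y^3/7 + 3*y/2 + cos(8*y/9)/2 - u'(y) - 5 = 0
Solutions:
 u(y) = C1 + 5*y^4/28 + 3*y^2/4 - 5*y + 9*sin(8*y/9)/16


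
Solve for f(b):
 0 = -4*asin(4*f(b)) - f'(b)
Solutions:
 Integral(1/asin(4*_y), (_y, f(b))) = C1 - 4*b


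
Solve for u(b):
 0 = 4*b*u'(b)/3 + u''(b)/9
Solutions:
 u(b) = C1 + C2*erf(sqrt(6)*b)


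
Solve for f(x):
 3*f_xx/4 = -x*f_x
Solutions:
 f(x) = C1 + C2*erf(sqrt(6)*x/3)


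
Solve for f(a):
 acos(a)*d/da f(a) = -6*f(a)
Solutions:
 f(a) = C1*exp(-6*Integral(1/acos(a), a))


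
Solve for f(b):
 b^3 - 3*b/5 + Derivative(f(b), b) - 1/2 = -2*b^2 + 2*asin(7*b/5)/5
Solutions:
 f(b) = C1 - b^4/4 - 2*b^3/3 + 3*b^2/10 + 2*b*asin(7*b/5)/5 + b/2 + 2*sqrt(25 - 49*b^2)/35


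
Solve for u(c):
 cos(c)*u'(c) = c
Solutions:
 u(c) = C1 + Integral(c/cos(c), c)


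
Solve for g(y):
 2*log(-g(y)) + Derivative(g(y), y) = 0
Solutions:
 -li(-g(y)) = C1 - 2*y


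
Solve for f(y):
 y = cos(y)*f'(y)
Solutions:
 f(y) = C1 + Integral(y/cos(y), y)


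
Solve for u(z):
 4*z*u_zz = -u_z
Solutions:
 u(z) = C1 + C2*z^(3/4)


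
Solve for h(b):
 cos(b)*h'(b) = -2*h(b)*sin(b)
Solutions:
 h(b) = C1*cos(b)^2


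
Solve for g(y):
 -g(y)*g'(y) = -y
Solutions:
 g(y) = -sqrt(C1 + y^2)
 g(y) = sqrt(C1 + y^2)


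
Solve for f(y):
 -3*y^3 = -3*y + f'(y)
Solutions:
 f(y) = C1 - 3*y^4/4 + 3*y^2/2


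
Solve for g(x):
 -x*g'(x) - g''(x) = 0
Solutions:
 g(x) = C1 + C2*erf(sqrt(2)*x/2)


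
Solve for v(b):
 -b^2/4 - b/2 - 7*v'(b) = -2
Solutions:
 v(b) = C1 - b^3/84 - b^2/28 + 2*b/7


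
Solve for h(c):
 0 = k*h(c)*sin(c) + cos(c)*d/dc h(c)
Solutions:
 h(c) = C1*exp(k*log(cos(c)))


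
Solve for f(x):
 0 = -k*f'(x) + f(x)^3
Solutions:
 f(x) = -sqrt(2)*sqrt(-k/(C1*k + x))/2
 f(x) = sqrt(2)*sqrt(-k/(C1*k + x))/2


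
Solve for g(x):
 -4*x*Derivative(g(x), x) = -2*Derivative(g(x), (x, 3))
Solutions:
 g(x) = C1 + Integral(C2*airyai(2^(1/3)*x) + C3*airybi(2^(1/3)*x), x)


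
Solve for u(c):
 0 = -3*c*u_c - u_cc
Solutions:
 u(c) = C1 + C2*erf(sqrt(6)*c/2)


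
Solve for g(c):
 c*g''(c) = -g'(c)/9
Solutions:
 g(c) = C1 + C2*c^(8/9)


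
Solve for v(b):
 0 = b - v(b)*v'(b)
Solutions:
 v(b) = -sqrt(C1 + b^2)
 v(b) = sqrt(C1 + b^2)


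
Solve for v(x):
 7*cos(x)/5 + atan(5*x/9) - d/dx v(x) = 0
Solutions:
 v(x) = C1 + x*atan(5*x/9) - 9*log(25*x^2 + 81)/10 + 7*sin(x)/5


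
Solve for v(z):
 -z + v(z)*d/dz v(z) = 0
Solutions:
 v(z) = -sqrt(C1 + z^2)
 v(z) = sqrt(C1 + z^2)


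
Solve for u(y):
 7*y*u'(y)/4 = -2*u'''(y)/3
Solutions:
 u(y) = C1 + Integral(C2*airyai(-21^(1/3)*y/2) + C3*airybi(-21^(1/3)*y/2), y)


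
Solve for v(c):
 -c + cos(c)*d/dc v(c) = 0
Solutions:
 v(c) = C1 + Integral(c/cos(c), c)


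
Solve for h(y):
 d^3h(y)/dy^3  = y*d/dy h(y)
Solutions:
 h(y) = C1 + Integral(C2*airyai(y) + C3*airybi(y), y)


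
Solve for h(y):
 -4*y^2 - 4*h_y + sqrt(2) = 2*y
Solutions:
 h(y) = C1 - y^3/3 - y^2/4 + sqrt(2)*y/4


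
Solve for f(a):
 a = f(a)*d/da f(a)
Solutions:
 f(a) = -sqrt(C1 + a^2)
 f(a) = sqrt(C1 + a^2)


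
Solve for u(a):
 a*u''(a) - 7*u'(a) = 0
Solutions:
 u(a) = C1 + C2*a^8


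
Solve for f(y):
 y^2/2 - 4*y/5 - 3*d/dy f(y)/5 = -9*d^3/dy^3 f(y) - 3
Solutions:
 f(y) = C1 + C2*exp(-sqrt(15)*y/15) + C3*exp(sqrt(15)*y/15) + 5*y^3/18 - 2*y^2/3 + 30*y


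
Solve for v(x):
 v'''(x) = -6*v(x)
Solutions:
 v(x) = C3*exp(-6^(1/3)*x) + (C1*sin(2^(1/3)*3^(5/6)*x/2) + C2*cos(2^(1/3)*3^(5/6)*x/2))*exp(6^(1/3)*x/2)


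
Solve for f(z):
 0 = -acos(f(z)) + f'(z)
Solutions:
 Integral(1/acos(_y), (_y, f(z))) = C1 + z


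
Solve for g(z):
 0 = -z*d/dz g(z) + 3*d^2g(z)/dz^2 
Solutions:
 g(z) = C1 + C2*erfi(sqrt(6)*z/6)


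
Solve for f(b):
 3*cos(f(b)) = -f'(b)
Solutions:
 f(b) = pi - asin((C1 + exp(6*b))/(C1 - exp(6*b)))
 f(b) = asin((C1 + exp(6*b))/(C1 - exp(6*b)))


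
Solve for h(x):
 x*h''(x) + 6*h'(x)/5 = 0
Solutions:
 h(x) = C1 + C2/x^(1/5)


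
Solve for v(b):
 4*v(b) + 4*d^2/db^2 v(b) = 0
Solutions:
 v(b) = C1*sin(b) + C2*cos(b)


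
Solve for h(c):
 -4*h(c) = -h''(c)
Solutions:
 h(c) = C1*exp(-2*c) + C2*exp(2*c)


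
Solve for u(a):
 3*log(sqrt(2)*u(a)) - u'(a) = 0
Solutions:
 -2*Integral(1/(2*log(_y) + log(2)), (_y, u(a)))/3 = C1 - a


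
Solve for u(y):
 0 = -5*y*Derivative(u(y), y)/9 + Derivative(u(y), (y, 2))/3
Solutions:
 u(y) = C1 + C2*erfi(sqrt(30)*y/6)


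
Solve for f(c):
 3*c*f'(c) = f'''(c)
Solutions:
 f(c) = C1 + Integral(C2*airyai(3^(1/3)*c) + C3*airybi(3^(1/3)*c), c)


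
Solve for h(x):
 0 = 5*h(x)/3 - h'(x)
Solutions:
 h(x) = C1*exp(5*x/3)


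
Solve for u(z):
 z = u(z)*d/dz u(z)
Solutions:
 u(z) = -sqrt(C1 + z^2)
 u(z) = sqrt(C1 + z^2)


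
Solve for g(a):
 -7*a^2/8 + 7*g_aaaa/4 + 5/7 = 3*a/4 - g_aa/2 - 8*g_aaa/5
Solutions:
 g(a) = C1 + C2*a + 7*a^4/48 - 97*a^3/60 + 12153*a^2/1400 + (C3*sin(sqrt(94)*a/35) + C4*cos(sqrt(94)*a/35))*exp(-16*a/35)


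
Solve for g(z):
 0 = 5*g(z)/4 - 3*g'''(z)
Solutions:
 g(z) = C3*exp(90^(1/3)*z/6) + (C1*sin(10^(1/3)*3^(1/6)*z/4) + C2*cos(10^(1/3)*3^(1/6)*z/4))*exp(-90^(1/3)*z/12)


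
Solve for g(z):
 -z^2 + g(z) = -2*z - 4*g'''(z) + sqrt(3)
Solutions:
 g(z) = C3*exp(-2^(1/3)*z/2) + z^2 - 2*z + (C1*sin(2^(1/3)*sqrt(3)*z/4) + C2*cos(2^(1/3)*sqrt(3)*z/4))*exp(2^(1/3)*z/4) + sqrt(3)


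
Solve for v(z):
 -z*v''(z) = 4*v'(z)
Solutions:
 v(z) = C1 + C2/z^3


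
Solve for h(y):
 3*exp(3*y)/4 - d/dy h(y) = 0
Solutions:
 h(y) = C1 + exp(3*y)/4


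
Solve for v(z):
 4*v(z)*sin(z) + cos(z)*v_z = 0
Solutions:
 v(z) = C1*cos(z)^4


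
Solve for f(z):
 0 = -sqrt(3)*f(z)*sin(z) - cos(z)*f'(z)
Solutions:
 f(z) = C1*cos(z)^(sqrt(3))


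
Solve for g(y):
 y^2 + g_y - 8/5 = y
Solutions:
 g(y) = C1 - y^3/3 + y^2/2 + 8*y/5


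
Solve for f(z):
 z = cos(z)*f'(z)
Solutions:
 f(z) = C1 + Integral(z/cos(z), z)


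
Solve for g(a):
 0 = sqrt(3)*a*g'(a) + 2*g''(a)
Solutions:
 g(a) = C1 + C2*erf(3^(1/4)*a/2)


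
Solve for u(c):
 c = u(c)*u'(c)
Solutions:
 u(c) = -sqrt(C1 + c^2)
 u(c) = sqrt(C1 + c^2)


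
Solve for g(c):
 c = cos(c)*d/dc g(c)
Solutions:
 g(c) = C1 + Integral(c/cos(c), c)


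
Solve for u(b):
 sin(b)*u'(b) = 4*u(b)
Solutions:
 u(b) = C1*(cos(b)^2 - 2*cos(b) + 1)/(cos(b)^2 + 2*cos(b) + 1)


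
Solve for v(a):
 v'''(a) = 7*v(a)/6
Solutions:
 v(a) = C3*exp(6^(2/3)*7^(1/3)*a/6) + (C1*sin(2^(2/3)*3^(1/6)*7^(1/3)*a/4) + C2*cos(2^(2/3)*3^(1/6)*7^(1/3)*a/4))*exp(-6^(2/3)*7^(1/3)*a/12)


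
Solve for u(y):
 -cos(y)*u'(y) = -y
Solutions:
 u(y) = C1 + Integral(y/cos(y), y)


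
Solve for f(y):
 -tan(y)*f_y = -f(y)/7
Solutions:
 f(y) = C1*sin(y)^(1/7)


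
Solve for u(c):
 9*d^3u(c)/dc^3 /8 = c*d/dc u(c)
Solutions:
 u(c) = C1 + Integral(C2*airyai(2*3^(1/3)*c/3) + C3*airybi(2*3^(1/3)*c/3), c)


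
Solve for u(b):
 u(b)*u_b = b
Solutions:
 u(b) = -sqrt(C1 + b^2)
 u(b) = sqrt(C1 + b^2)


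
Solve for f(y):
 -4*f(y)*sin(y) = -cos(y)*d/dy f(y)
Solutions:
 f(y) = C1/cos(y)^4


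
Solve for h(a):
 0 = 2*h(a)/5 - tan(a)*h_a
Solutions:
 h(a) = C1*sin(a)^(2/5)


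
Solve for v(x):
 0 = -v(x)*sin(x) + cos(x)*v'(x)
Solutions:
 v(x) = C1/cos(x)


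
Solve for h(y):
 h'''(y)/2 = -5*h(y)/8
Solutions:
 h(y) = C3*exp(-10^(1/3)*y/2) + (C1*sin(10^(1/3)*sqrt(3)*y/4) + C2*cos(10^(1/3)*sqrt(3)*y/4))*exp(10^(1/3)*y/4)


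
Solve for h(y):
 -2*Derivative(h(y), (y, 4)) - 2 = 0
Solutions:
 h(y) = C1 + C2*y + C3*y^2 + C4*y^3 - y^4/24


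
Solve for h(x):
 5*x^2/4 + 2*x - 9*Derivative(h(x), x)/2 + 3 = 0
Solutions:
 h(x) = C1 + 5*x^3/54 + 2*x^2/9 + 2*x/3


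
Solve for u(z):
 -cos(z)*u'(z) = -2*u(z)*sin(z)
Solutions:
 u(z) = C1/cos(z)^2


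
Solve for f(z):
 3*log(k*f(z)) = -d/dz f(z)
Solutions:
 li(k*f(z))/k = C1 - 3*z


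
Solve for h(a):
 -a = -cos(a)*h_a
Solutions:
 h(a) = C1 + Integral(a/cos(a), a)


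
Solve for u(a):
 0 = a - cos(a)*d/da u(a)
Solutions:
 u(a) = C1 + Integral(a/cos(a), a)


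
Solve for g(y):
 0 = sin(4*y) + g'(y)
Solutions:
 g(y) = C1 + cos(4*y)/4


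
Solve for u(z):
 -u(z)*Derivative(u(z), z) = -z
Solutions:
 u(z) = -sqrt(C1 + z^2)
 u(z) = sqrt(C1 + z^2)


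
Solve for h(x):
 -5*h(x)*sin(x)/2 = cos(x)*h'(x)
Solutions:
 h(x) = C1*cos(x)^(5/2)


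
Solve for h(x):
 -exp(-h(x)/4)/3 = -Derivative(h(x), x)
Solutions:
 h(x) = 4*log(C1 + x/12)


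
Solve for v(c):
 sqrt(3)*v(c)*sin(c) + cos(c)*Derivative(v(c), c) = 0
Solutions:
 v(c) = C1*cos(c)^(sqrt(3))


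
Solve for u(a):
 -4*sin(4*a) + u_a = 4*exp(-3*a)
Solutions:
 u(a) = C1 - cos(4*a) - 4*exp(-3*a)/3


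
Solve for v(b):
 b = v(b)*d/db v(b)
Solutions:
 v(b) = -sqrt(C1 + b^2)
 v(b) = sqrt(C1 + b^2)


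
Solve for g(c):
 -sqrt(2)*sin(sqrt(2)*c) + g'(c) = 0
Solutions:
 g(c) = C1 - cos(sqrt(2)*c)


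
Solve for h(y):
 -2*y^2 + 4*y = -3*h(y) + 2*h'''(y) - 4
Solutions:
 h(y) = C3*exp(2^(2/3)*3^(1/3)*y/2) + 2*y^2/3 - 4*y/3 + (C1*sin(2^(2/3)*3^(5/6)*y/4) + C2*cos(2^(2/3)*3^(5/6)*y/4))*exp(-2^(2/3)*3^(1/3)*y/4) - 4/3


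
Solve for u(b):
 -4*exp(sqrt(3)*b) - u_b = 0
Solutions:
 u(b) = C1 - 4*sqrt(3)*exp(sqrt(3)*b)/3


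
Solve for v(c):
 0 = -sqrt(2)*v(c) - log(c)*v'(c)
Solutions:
 v(c) = C1*exp(-sqrt(2)*li(c))


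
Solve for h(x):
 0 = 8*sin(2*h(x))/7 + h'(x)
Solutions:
 8*x/7 + log(cos(2*h(x)) - 1)/4 - log(cos(2*h(x)) + 1)/4 = C1


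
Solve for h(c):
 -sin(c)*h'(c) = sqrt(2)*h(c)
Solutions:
 h(c) = C1*(cos(c) + 1)^(sqrt(2)/2)/(cos(c) - 1)^(sqrt(2)/2)


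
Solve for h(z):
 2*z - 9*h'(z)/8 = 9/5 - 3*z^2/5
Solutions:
 h(z) = C1 + 8*z^3/45 + 8*z^2/9 - 8*z/5


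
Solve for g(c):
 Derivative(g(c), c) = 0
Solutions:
 g(c) = C1


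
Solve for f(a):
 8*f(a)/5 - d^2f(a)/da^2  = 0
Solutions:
 f(a) = C1*exp(-2*sqrt(10)*a/5) + C2*exp(2*sqrt(10)*a/5)


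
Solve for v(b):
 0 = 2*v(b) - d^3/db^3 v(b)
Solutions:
 v(b) = C3*exp(2^(1/3)*b) + (C1*sin(2^(1/3)*sqrt(3)*b/2) + C2*cos(2^(1/3)*sqrt(3)*b/2))*exp(-2^(1/3)*b/2)


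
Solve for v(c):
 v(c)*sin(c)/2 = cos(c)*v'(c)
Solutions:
 v(c) = C1/sqrt(cos(c))


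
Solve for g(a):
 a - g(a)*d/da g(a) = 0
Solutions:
 g(a) = -sqrt(C1 + a^2)
 g(a) = sqrt(C1 + a^2)


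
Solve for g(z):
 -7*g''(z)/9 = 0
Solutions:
 g(z) = C1 + C2*z


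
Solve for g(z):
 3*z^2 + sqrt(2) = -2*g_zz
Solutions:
 g(z) = C1 + C2*z - z^4/8 - sqrt(2)*z^2/4


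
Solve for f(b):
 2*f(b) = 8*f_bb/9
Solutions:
 f(b) = C1*exp(-3*b/2) + C2*exp(3*b/2)


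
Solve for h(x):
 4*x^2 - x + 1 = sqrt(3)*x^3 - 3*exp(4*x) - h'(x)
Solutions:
 h(x) = C1 + sqrt(3)*x^4/4 - 4*x^3/3 + x^2/2 - x - 3*exp(4*x)/4


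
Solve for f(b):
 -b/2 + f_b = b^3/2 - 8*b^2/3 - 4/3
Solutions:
 f(b) = C1 + b^4/8 - 8*b^3/9 + b^2/4 - 4*b/3


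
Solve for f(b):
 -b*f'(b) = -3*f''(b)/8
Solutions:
 f(b) = C1 + C2*erfi(2*sqrt(3)*b/3)


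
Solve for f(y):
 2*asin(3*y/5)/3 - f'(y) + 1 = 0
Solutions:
 f(y) = C1 + 2*y*asin(3*y/5)/3 + y + 2*sqrt(25 - 9*y^2)/9


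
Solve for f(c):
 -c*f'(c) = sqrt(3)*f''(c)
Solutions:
 f(c) = C1 + C2*erf(sqrt(2)*3^(3/4)*c/6)


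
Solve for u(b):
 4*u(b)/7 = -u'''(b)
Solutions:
 u(b) = C3*exp(-14^(2/3)*b/7) + (C1*sin(14^(2/3)*sqrt(3)*b/14) + C2*cos(14^(2/3)*sqrt(3)*b/14))*exp(14^(2/3)*b/14)


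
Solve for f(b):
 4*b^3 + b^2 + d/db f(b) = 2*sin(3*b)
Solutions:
 f(b) = C1 - b^4 - b^3/3 - 2*cos(3*b)/3


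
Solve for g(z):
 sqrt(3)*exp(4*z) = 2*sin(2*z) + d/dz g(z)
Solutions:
 g(z) = C1 + sqrt(3)*exp(4*z)/4 + cos(2*z)


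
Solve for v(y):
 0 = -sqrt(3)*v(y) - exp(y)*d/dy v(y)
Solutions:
 v(y) = C1*exp(sqrt(3)*exp(-y))


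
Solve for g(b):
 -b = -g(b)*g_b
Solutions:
 g(b) = -sqrt(C1 + b^2)
 g(b) = sqrt(C1 + b^2)


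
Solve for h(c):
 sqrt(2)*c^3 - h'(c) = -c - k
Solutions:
 h(c) = C1 + sqrt(2)*c^4/4 + c^2/2 + c*k


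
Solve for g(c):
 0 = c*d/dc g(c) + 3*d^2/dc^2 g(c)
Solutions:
 g(c) = C1 + C2*erf(sqrt(6)*c/6)


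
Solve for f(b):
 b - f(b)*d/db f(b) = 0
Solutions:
 f(b) = -sqrt(C1 + b^2)
 f(b) = sqrt(C1 + b^2)


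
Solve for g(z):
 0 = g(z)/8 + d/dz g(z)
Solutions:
 g(z) = C1*exp(-z/8)


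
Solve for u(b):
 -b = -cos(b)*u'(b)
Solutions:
 u(b) = C1 + Integral(b/cos(b), b)


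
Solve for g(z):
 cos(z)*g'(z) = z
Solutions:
 g(z) = C1 + Integral(z/cos(z), z)


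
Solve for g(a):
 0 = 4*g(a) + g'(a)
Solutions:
 g(a) = C1*exp(-4*a)


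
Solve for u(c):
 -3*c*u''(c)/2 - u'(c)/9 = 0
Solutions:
 u(c) = C1 + C2*c^(25/27)


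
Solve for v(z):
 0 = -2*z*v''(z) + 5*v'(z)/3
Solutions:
 v(z) = C1 + C2*z^(11/6)


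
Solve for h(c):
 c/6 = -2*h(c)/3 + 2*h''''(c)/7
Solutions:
 h(c) = C1*exp(-3^(3/4)*7^(1/4)*c/3) + C2*exp(3^(3/4)*7^(1/4)*c/3) + C3*sin(3^(3/4)*7^(1/4)*c/3) + C4*cos(3^(3/4)*7^(1/4)*c/3) - c/4


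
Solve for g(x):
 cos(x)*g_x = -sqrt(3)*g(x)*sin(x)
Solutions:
 g(x) = C1*cos(x)^(sqrt(3))


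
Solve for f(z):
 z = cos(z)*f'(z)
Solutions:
 f(z) = C1 + Integral(z/cos(z), z)


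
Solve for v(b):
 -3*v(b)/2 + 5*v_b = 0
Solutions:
 v(b) = C1*exp(3*b/10)


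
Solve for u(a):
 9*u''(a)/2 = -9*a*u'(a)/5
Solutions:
 u(a) = C1 + C2*erf(sqrt(5)*a/5)


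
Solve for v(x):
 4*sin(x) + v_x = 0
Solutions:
 v(x) = C1 + 4*cos(x)


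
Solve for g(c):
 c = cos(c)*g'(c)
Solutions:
 g(c) = C1 + Integral(c/cos(c), c)


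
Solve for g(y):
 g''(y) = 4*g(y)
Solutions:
 g(y) = C1*exp(-2*y) + C2*exp(2*y)


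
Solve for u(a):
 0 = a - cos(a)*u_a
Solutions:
 u(a) = C1 + Integral(a/cos(a), a)


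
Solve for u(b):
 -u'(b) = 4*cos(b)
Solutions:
 u(b) = C1 - 4*sin(b)


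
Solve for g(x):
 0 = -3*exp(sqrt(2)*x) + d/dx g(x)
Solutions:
 g(x) = C1 + 3*sqrt(2)*exp(sqrt(2)*x)/2


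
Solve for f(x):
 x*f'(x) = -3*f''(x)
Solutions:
 f(x) = C1 + C2*erf(sqrt(6)*x/6)


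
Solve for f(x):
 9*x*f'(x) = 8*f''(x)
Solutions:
 f(x) = C1 + C2*erfi(3*x/4)


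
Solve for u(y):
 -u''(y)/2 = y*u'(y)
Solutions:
 u(y) = C1 + C2*erf(y)


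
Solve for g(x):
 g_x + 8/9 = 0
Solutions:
 g(x) = C1 - 8*x/9


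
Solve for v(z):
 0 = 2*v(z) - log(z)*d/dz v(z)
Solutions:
 v(z) = C1*exp(2*li(z))


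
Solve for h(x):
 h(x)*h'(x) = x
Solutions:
 h(x) = -sqrt(C1 + x^2)
 h(x) = sqrt(C1 + x^2)


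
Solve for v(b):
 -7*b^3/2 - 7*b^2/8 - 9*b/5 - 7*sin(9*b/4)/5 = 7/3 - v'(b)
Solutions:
 v(b) = C1 + 7*b^4/8 + 7*b^3/24 + 9*b^2/10 + 7*b/3 - 28*cos(9*b/4)/45


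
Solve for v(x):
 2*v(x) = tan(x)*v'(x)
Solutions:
 v(x) = C1*sin(x)^2


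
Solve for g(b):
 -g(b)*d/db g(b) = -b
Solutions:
 g(b) = -sqrt(C1 + b^2)
 g(b) = sqrt(C1 + b^2)


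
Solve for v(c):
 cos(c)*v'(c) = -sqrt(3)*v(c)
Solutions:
 v(c) = C1*(sin(c) - 1)^(sqrt(3)/2)/(sin(c) + 1)^(sqrt(3)/2)


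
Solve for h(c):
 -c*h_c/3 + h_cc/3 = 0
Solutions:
 h(c) = C1 + C2*erfi(sqrt(2)*c/2)


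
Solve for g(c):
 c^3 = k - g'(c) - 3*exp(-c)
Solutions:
 g(c) = C1 - c^4/4 + c*k + 3*exp(-c)


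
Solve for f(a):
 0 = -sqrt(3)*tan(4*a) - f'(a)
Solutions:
 f(a) = C1 + sqrt(3)*log(cos(4*a))/4


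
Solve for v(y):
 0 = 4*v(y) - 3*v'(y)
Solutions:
 v(y) = C1*exp(4*y/3)


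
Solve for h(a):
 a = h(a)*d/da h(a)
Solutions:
 h(a) = -sqrt(C1 + a^2)
 h(a) = sqrt(C1 + a^2)


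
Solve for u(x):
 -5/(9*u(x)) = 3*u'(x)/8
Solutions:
 u(x) = -sqrt(C1 - 240*x)/9
 u(x) = sqrt(C1 - 240*x)/9


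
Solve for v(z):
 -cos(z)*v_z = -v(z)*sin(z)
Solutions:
 v(z) = C1/cos(z)


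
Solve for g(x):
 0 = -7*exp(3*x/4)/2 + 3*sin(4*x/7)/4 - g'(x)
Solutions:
 g(x) = C1 - 14*exp(3*x/4)/3 - 21*cos(4*x/7)/16


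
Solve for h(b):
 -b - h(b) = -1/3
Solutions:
 h(b) = 1/3 - b


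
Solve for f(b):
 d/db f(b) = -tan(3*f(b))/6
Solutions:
 f(b) = -asin(C1*exp(-b/2))/3 + pi/3
 f(b) = asin(C1*exp(-b/2))/3


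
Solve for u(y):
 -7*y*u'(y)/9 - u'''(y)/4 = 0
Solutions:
 u(y) = C1 + Integral(C2*airyai(-84^(1/3)*y/3) + C3*airybi(-84^(1/3)*y/3), y)


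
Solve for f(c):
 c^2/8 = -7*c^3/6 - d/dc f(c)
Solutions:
 f(c) = C1 - 7*c^4/24 - c^3/24


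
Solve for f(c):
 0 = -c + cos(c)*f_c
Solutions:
 f(c) = C1 + Integral(c/cos(c), c)


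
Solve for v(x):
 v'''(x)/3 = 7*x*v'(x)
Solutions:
 v(x) = C1 + Integral(C2*airyai(21^(1/3)*x) + C3*airybi(21^(1/3)*x), x)


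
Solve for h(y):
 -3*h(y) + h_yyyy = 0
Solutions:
 h(y) = C1*exp(-3^(1/4)*y) + C2*exp(3^(1/4)*y) + C3*sin(3^(1/4)*y) + C4*cos(3^(1/4)*y)


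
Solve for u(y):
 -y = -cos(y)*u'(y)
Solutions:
 u(y) = C1 + Integral(y/cos(y), y)


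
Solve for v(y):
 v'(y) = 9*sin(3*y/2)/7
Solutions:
 v(y) = C1 - 6*cos(3*y/2)/7


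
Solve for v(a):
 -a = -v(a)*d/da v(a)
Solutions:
 v(a) = -sqrt(C1 + a^2)
 v(a) = sqrt(C1 + a^2)


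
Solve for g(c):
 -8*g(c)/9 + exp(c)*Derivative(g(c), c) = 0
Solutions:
 g(c) = C1*exp(-8*exp(-c)/9)


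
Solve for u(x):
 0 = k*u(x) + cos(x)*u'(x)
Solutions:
 u(x) = C1*exp(k*(log(sin(x) - 1) - log(sin(x) + 1))/2)


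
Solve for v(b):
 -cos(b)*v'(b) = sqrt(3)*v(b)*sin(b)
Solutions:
 v(b) = C1*cos(b)^(sqrt(3))


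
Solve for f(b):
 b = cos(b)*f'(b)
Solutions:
 f(b) = C1 + Integral(b/cos(b), b)


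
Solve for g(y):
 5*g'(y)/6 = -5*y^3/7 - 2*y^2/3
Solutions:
 g(y) = C1 - 3*y^4/14 - 4*y^3/15


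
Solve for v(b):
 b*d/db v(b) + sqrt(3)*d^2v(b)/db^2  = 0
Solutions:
 v(b) = C1 + C2*erf(sqrt(2)*3^(3/4)*b/6)


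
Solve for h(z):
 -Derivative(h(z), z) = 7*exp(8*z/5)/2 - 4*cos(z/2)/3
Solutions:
 h(z) = C1 - 35*exp(8*z/5)/16 + 8*sin(z/2)/3


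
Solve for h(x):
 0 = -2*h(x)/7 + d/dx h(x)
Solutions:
 h(x) = C1*exp(2*x/7)


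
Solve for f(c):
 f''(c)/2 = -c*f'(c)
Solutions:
 f(c) = C1 + C2*erf(c)


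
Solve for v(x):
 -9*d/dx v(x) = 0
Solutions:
 v(x) = C1


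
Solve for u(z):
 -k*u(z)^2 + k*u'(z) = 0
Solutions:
 u(z) = -1/(C1 + z)


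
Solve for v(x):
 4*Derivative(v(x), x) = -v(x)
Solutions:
 v(x) = C1*exp(-x/4)


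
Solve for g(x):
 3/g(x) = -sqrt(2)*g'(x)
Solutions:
 g(x) = -sqrt(C1 - 3*sqrt(2)*x)
 g(x) = sqrt(C1 - 3*sqrt(2)*x)


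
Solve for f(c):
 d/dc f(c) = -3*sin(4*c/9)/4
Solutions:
 f(c) = C1 + 27*cos(4*c/9)/16


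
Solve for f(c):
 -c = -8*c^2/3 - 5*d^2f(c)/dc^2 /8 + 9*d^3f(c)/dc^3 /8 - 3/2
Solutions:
 f(c) = C1 + C2*c + C3*exp(5*c/9) - 16*c^4/45 - 172*c^3/75 - 1698*c^2/125


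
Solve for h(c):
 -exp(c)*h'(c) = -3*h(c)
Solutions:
 h(c) = C1*exp(-3*exp(-c))


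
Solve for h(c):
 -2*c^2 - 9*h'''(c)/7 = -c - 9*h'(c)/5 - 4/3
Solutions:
 h(c) = C1 + C2*exp(-sqrt(35)*c/5) + C3*exp(sqrt(35)*c/5) + 10*c^3/27 - 5*c^2/18 + 160*c/189


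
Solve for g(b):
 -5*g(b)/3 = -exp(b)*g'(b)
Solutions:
 g(b) = C1*exp(-5*exp(-b)/3)


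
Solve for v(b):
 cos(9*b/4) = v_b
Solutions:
 v(b) = C1 + 4*sin(9*b/4)/9


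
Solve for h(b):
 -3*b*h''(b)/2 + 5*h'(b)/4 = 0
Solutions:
 h(b) = C1 + C2*b^(11/6)


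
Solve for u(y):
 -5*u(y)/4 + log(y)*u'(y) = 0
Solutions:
 u(y) = C1*exp(5*li(y)/4)


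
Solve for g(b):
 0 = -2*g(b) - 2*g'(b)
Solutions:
 g(b) = C1*exp(-b)


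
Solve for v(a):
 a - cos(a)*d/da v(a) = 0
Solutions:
 v(a) = C1 + Integral(a/cos(a), a)


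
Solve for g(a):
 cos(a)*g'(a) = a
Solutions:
 g(a) = C1 + Integral(a/cos(a), a)


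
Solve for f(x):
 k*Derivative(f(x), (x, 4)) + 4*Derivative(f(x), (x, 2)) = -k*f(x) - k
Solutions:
 f(x) = C1*exp(-x*sqrt((-sqrt(4 - k^2) - 2)/k)) + C2*exp(x*sqrt((-sqrt(4 - k^2) - 2)/k)) + C3*exp(-x*sqrt((sqrt(4 - k^2) - 2)/k)) + C4*exp(x*sqrt((sqrt(4 - k^2) - 2)/k)) - 1


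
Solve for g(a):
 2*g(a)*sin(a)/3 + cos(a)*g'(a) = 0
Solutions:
 g(a) = C1*cos(a)^(2/3)


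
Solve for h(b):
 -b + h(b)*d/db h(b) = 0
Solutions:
 h(b) = -sqrt(C1 + b^2)
 h(b) = sqrt(C1 + b^2)


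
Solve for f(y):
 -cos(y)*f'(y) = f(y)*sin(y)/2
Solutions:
 f(y) = C1*sqrt(cos(y))


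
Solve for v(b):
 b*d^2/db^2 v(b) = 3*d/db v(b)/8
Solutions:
 v(b) = C1 + C2*b^(11/8)


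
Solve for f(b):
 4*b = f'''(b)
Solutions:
 f(b) = C1 + C2*b + C3*b^2 + b^4/6


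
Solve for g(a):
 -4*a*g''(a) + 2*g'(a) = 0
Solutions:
 g(a) = C1 + C2*a^(3/2)


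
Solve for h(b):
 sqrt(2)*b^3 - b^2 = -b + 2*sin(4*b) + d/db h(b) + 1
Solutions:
 h(b) = C1 + sqrt(2)*b^4/4 - b^3/3 + b^2/2 - b + cos(4*b)/2


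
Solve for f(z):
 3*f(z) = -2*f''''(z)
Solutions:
 f(z) = (C1*sin(6^(1/4)*z/2) + C2*cos(6^(1/4)*z/2))*exp(-6^(1/4)*z/2) + (C3*sin(6^(1/4)*z/2) + C4*cos(6^(1/4)*z/2))*exp(6^(1/4)*z/2)


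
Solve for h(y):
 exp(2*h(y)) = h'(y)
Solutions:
 h(y) = log(-sqrt(-1/(C1 + y))) - log(2)/2
 h(y) = log(-1/(C1 + y))/2 - log(2)/2


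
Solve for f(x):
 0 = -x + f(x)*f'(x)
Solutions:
 f(x) = -sqrt(C1 + x^2)
 f(x) = sqrt(C1 + x^2)


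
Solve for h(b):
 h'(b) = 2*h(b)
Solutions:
 h(b) = C1*exp(2*b)


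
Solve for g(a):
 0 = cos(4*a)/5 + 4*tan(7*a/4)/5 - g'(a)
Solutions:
 g(a) = C1 - 16*log(cos(7*a/4))/35 + sin(4*a)/20


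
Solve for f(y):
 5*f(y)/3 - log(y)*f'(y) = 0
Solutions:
 f(y) = C1*exp(5*li(y)/3)


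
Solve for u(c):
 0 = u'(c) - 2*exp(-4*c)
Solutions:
 u(c) = C1 - exp(-4*c)/2


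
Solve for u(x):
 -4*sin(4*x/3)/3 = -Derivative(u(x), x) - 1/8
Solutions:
 u(x) = C1 - x/8 - cos(4*x/3)


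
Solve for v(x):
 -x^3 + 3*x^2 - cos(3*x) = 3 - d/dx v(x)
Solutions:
 v(x) = C1 + x^4/4 - x^3 + 3*x + sin(3*x)/3


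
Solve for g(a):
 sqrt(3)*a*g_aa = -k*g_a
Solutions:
 g(a) = C1 + a^(-sqrt(3)*re(k)/3 + 1)*(C2*sin(sqrt(3)*log(a)*Abs(im(k))/3) + C3*cos(sqrt(3)*log(a)*im(k)/3))


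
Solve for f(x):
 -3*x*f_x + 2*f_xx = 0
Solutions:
 f(x) = C1 + C2*erfi(sqrt(3)*x/2)


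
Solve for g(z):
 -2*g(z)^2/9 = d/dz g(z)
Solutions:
 g(z) = 9/(C1 + 2*z)


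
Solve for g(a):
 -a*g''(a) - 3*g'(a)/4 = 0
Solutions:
 g(a) = C1 + C2*a^(1/4)


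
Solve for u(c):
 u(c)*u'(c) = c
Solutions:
 u(c) = -sqrt(C1 + c^2)
 u(c) = sqrt(C1 + c^2)


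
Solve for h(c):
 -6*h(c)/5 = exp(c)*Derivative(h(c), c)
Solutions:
 h(c) = C1*exp(6*exp(-c)/5)


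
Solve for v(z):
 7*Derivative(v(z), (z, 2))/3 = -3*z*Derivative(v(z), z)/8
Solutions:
 v(z) = C1 + C2*erf(3*sqrt(7)*z/28)


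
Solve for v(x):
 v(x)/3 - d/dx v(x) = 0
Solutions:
 v(x) = C1*exp(x/3)


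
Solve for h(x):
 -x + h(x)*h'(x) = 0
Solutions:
 h(x) = -sqrt(C1 + x^2)
 h(x) = sqrt(C1 + x^2)


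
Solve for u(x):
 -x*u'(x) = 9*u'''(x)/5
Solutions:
 u(x) = C1 + Integral(C2*airyai(-15^(1/3)*x/3) + C3*airybi(-15^(1/3)*x/3), x)


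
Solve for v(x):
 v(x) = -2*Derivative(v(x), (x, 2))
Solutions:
 v(x) = C1*sin(sqrt(2)*x/2) + C2*cos(sqrt(2)*x/2)


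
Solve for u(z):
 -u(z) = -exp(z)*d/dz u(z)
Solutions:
 u(z) = C1*exp(-exp(-z))


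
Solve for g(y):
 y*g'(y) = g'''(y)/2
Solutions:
 g(y) = C1 + Integral(C2*airyai(2^(1/3)*y) + C3*airybi(2^(1/3)*y), y)


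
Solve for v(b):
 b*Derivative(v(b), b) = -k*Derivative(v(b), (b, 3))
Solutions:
 v(b) = C1 + Integral(C2*airyai(b*(-1/k)^(1/3)) + C3*airybi(b*(-1/k)^(1/3)), b)


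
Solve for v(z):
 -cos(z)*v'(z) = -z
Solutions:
 v(z) = C1 + Integral(z/cos(z), z)


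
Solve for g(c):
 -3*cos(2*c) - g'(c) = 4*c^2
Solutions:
 g(c) = C1 - 4*c^3/3 - 3*sin(2*c)/2


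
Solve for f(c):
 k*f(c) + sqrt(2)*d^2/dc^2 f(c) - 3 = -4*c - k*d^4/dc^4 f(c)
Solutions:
 f(c) = C1*exp(-2^(3/4)*c*sqrt((-sqrt(1 - 2*k^2) - 1)/k)/2) + C2*exp(2^(3/4)*c*sqrt((-sqrt(1 - 2*k^2) - 1)/k)/2) + C3*exp(-2^(3/4)*c*sqrt((sqrt(1 - 2*k^2) - 1)/k)/2) + C4*exp(2^(3/4)*c*sqrt((sqrt(1 - 2*k^2) - 1)/k)/2) - 4*c/k + 3/k


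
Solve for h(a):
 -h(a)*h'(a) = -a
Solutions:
 h(a) = -sqrt(C1 + a^2)
 h(a) = sqrt(C1 + a^2)


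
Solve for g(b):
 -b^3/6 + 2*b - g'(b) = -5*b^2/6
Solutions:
 g(b) = C1 - b^4/24 + 5*b^3/18 + b^2


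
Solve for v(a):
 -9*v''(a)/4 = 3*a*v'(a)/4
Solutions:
 v(a) = C1 + C2*erf(sqrt(6)*a/6)


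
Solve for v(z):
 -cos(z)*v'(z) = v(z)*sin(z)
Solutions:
 v(z) = C1*cos(z)


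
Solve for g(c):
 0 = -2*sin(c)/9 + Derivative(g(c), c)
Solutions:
 g(c) = C1 - 2*cos(c)/9


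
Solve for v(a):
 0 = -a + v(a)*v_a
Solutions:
 v(a) = -sqrt(C1 + a^2)
 v(a) = sqrt(C1 + a^2)


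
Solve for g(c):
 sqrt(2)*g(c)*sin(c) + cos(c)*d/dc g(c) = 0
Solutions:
 g(c) = C1*cos(c)^(sqrt(2))


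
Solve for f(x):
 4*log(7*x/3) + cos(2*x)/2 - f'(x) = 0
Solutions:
 f(x) = C1 + 4*x*log(x) - 4*x*log(3) - 4*x + 4*x*log(7) + sin(2*x)/4


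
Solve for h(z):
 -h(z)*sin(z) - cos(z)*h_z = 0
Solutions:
 h(z) = C1*cos(z)


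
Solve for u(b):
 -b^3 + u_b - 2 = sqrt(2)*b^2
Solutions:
 u(b) = C1 + b^4/4 + sqrt(2)*b^3/3 + 2*b


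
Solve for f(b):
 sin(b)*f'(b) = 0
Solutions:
 f(b) = C1


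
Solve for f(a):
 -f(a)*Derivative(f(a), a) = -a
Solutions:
 f(a) = -sqrt(C1 + a^2)
 f(a) = sqrt(C1 + a^2)


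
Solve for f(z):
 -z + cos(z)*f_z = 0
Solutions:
 f(z) = C1 + Integral(z/cos(z), z)


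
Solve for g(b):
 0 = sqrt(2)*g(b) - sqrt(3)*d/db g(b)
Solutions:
 g(b) = C1*exp(sqrt(6)*b/3)


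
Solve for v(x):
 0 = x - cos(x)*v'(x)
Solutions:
 v(x) = C1 + Integral(x/cos(x), x)


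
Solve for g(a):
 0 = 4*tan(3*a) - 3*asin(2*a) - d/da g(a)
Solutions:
 g(a) = C1 - 3*a*asin(2*a) - 3*sqrt(1 - 4*a^2)/2 - 4*log(cos(3*a))/3


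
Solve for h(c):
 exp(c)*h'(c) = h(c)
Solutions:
 h(c) = C1*exp(-exp(-c))


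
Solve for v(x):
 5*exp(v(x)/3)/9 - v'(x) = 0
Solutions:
 v(x) = 3*log(-1/(C1 + 5*x)) + 9*log(3)


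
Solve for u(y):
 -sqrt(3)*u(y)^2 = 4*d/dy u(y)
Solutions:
 u(y) = 4/(C1 + sqrt(3)*y)


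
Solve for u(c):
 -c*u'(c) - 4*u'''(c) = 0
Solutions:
 u(c) = C1 + Integral(C2*airyai(-2^(1/3)*c/2) + C3*airybi(-2^(1/3)*c/2), c)


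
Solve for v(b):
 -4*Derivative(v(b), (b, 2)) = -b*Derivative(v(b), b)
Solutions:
 v(b) = C1 + C2*erfi(sqrt(2)*b/4)


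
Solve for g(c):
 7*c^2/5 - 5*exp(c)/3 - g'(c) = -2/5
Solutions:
 g(c) = C1 + 7*c^3/15 + 2*c/5 - 5*exp(c)/3


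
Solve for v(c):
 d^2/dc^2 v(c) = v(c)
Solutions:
 v(c) = C1*exp(-c) + C2*exp(c)


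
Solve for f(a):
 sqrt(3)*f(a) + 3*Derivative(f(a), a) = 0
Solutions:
 f(a) = C1*exp(-sqrt(3)*a/3)


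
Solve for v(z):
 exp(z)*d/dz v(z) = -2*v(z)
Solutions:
 v(z) = C1*exp(2*exp(-z))


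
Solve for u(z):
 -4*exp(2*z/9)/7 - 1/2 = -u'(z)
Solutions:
 u(z) = C1 + z/2 + 18*exp(2*z/9)/7


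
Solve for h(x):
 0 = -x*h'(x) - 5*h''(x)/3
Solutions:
 h(x) = C1 + C2*erf(sqrt(30)*x/10)


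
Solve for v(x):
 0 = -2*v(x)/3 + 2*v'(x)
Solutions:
 v(x) = C1*exp(x/3)


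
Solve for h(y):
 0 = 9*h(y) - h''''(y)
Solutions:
 h(y) = C1*exp(-sqrt(3)*y) + C2*exp(sqrt(3)*y) + C3*sin(sqrt(3)*y) + C4*cos(sqrt(3)*y)


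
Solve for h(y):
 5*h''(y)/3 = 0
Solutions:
 h(y) = C1 + C2*y


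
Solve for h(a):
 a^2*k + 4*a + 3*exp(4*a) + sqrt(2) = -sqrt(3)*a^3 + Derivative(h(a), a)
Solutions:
 h(a) = C1 + sqrt(3)*a^4/4 + a^3*k/3 + 2*a^2 + sqrt(2)*a + 3*exp(4*a)/4


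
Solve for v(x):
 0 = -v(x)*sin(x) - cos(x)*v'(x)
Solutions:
 v(x) = C1*cos(x)


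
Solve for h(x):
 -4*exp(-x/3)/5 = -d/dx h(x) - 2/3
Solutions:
 h(x) = C1 - 2*x/3 - 12*exp(-x/3)/5


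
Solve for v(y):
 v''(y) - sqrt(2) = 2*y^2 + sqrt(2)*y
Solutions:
 v(y) = C1 + C2*y + y^4/6 + sqrt(2)*y^3/6 + sqrt(2)*y^2/2


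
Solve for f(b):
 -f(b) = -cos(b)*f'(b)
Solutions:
 f(b) = C1*sqrt(sin(b) + 1)/sqrt(sin(b) - 1)


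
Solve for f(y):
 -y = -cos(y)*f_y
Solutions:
 f(y) = C1 + Integral(y/cos(y), y)


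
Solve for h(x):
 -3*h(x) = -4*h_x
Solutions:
 h(x) = C1*exp(3*x/4)


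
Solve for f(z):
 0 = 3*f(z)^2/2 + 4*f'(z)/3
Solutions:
 f(z) = 8/(C1 + 9*z)


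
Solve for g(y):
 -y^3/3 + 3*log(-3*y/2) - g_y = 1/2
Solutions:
 g(y) = C1 - y^4/12 + 3*y*log(-y) + y*(-7/2 - 3*log(2) + 3*log(3))


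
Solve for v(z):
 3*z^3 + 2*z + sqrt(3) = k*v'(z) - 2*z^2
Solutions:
 v(z) = C1 + 3*z^4/(4*k) + 2*z^3/(3*k) + z^2/k + sqrt(3)*z/k


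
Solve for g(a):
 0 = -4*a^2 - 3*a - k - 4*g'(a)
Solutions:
 g(a) = C1 - a^3/3 - 3*a^2/8 - a*k/4


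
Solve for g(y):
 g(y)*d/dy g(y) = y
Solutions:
 g(y) = -sqrt(C1 + y^2)
 g(y) = sqrt(C1 + y^2)


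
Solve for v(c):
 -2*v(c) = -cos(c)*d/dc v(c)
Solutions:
 v(c) = C1*(sin(c) + 1)/(sin(c) - 1)


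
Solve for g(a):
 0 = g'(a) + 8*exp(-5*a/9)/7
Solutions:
 g(a) = C1 + 72*exp(-5*a/9)/35


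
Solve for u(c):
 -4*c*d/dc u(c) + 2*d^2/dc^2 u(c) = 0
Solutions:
 u(c) = C1 + C2*erfi(c)


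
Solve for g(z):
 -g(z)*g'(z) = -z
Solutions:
 g(z) = -sqrt(C1 + z^2)
 g(z) = sqrt(C1 + z^2)


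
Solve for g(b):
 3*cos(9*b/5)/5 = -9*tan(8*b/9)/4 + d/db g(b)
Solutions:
 g(b) = C1 - 81*log(cos(8*b/9))/32 + sin(9*b/5)/3


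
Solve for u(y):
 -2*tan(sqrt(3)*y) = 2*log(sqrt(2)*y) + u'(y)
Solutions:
 u(y) = C1 - 2*y*log(y) - y*log(2) + 2*y + 2*sqrt(3)*log(cos(sqrt(3)*y))/3


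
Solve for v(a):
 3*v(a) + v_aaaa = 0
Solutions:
 v(a) = (C1*sin(sqrt(2)*3^(1/4)*a/2) + C2*cos(sqrt(2)*3^(1/4)*a/2))*exp(-sqrt(2)*3^(1/4)*a/2) + (C3*sin(sqrt(2)*3^(1/4)*a/2) + C4*cos(sqrt(2)*3^(1/4)*a/2))*exp(sqrt(2)*3^(1/4)*a/2)


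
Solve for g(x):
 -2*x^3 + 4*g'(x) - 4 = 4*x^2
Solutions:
 g(x) = C1 + x^4/8 + x^3/3 + x


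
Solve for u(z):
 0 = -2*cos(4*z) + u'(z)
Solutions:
 u(z) = C1 + sin(4*z)/2


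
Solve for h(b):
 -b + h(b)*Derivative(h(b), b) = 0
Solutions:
 h(b) = -sqrt(C1 + b^2)
 h(b) = sqrt(C1 + b^2)


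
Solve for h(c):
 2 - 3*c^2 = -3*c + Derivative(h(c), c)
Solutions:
 h(c) = C1 - c^3 + 3*c^2/2 + 2*c


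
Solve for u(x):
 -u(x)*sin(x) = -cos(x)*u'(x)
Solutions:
 u(x) = C1/cos(x)


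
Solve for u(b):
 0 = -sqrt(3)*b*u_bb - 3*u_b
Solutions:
 u(b) = C1 + C2*b^(1 - sqrt(3))


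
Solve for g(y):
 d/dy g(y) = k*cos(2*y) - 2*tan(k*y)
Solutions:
 g(y) = C1 + k*sin(2*y)/2 - 2*Piecewise((-log(cos(k*y))/k, Ne(k, 0)), (0, True))


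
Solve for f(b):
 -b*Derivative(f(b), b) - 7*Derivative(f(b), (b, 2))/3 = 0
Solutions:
 f(b) = C1 + C2*erf(sqrt(42)*b/14)
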